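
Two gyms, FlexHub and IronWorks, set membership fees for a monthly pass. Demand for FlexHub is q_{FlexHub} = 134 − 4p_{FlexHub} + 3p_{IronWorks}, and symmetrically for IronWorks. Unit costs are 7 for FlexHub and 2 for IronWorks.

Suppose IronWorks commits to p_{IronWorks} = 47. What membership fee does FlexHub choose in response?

FlexHub's profit: π = (p_{FlexHub} − 7)(134 − 4p_{FlexHub} + 3p_{IronWorks}).
∂π/∂p_{FlexHub} = 162 − 8p_{FlexHub} + 3p_{IronWorks} = 0 ⇒ p_{FlexHub} = 20.25 + 0.375p_{IronWorks}.
At p_{IronWorks} = 47: p_{FlexHub} = 20.25 + 0.375·47 = 37.875.

37.875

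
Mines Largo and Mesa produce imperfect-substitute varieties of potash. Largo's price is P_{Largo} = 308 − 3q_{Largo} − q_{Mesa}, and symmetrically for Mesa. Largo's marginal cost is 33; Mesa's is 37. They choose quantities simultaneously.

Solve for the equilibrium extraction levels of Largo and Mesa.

39.4, 38.6

Mine Largo's profit: π = q_{Largo}(308 − 3q_{Largo} − q_{Mesa}) − 33q_{Largo}.
∂π/∂q_{Largo} = 275 − 6q_{Largo} − q_{Mesa} = 0 ⇒ q_{Largo} = 275/6 − (1/6)q_{Mesa}.
Similarly q_{Mesa} = 271/6 − (1/6)q_{Largo}.
Solving the two reaction functions simultaneously: (1 − (−1/6)(−1/6))q_{Largo} = 275/6 − (1/6)·(271/6), so (35/36)q_{Largo} = 1379/36 and q_{Largo} = 39.4.
Then q_{Mesa} = 271/6 − (1/6)·39.4 = 38.6.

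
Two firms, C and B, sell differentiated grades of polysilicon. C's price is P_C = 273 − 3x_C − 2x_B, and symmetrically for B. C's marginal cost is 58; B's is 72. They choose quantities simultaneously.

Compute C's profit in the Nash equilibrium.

2310.1875

Firm C's profit: π = x_C(273 − 3x_C − 2x_B) − 58x_C.
∂π/∂x_C = 215 − 6x_C − 2x_B = 0 ⇒ x_C = 215/6 − (1/3)x_B.
Similarly x_B = 33.5 − (1/3)x_C.
Solving the two reaction functions simultaneously: (1 − (−1/3)(−1/3))x_C = 215/6 − (1/3)·33.5, so (8/9)x_C = 74/3 and x_C = 27.75.
Then x_B = 33.5 − (1/3)·27.75 = 24.25.
P_C = 273 − 3·27.75 − 2·24.25 = 141.25.
Profit = (141.25 − 58)·27.75 = 2310.1875.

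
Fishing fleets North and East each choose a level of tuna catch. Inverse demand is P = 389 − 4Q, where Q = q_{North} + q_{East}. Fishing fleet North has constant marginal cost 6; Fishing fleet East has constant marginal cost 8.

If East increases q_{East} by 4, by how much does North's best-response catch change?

-2

Fishing fleet North's profit: π = q_{North}(389 − 4(q_{North} + q_{East})) − 6q_{North}.
∂π/∂q_{North} = 383 − 8q_{North} − 4q_{East} = 0, so q_{North} = 47.875 − 0.5q_{East}.
The reaction-function slope is −0.5, so a 4-unit rise in q_{East} moves q_{North} by −0.5 × 4 = −2. North's best response falls — the actions are strategic substitutes.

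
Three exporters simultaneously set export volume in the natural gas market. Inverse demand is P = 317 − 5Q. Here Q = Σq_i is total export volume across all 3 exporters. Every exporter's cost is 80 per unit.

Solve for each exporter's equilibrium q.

A representative exporter's profit is π_i = q_i(317 − 5Q) − 80q_i, with Q = q_i + Σ_{j≠i} q_j.
First-order condition: 237 − 10q_i − 5Σ_{j≠i} q_j = 0.
In a symmetric equilibrium every exporter chooses the same q, so Σ_{j≠i} q_j = 2q. The condition becomes 237 − 20q = 0, giving q = 237/20 = 11.85.

11.85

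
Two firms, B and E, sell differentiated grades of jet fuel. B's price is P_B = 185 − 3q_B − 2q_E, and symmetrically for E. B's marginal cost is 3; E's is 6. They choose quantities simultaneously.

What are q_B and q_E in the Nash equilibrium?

Firm B's profit: π = q_B(185 − 3q_B − 2q_E) − 3q_B.
∂π/∂q_B = 182 − 6q_B − 2q_E = 0 ⇒ q_B = 91/3 − (1/3)q_E.
Similarly q_E = 179/6 − (1/3)q_B.
Substituting the second reaction function into the first: q_B = 91/3 − (1/3)(179/6 − (1/3)q_B), which gives (8/9)q_B = 367/18 ⇒ q_B = 22.9375.
Then q_E = 179/6 − (1/3)·22.9375 = 22.1875.

22.9375, 22.1875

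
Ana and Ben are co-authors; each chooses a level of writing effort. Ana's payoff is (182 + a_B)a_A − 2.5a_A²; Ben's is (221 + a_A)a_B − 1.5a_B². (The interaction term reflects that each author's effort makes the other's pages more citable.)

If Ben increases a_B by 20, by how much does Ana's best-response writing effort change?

4

Expanding Ana's payoff: 182a_A + a_Ba_A − 2.5a_A².
∂π/∂a_A = 182 + a_B − 5a_A = 0, so a_A = 36.4 + 0.2a_B.
The reaction-function slope is 0.2, so a 20-unit rise in a_B moves a_A by 0.2 × 20 = 4. Ana's best response rises — the actions are strategic complements.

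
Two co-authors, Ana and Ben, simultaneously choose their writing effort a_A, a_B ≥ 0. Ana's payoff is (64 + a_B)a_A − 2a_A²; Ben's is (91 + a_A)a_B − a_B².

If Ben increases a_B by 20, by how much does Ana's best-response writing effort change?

5

Expanding Ana's payoff: 64a_A + a_Ba_A − 2a_A².
∂π/∂a_A = 64 + a_B − 4a_A = 0, so a_A = 16 + 0.25a_B.
The reaction-function slope is 0.25, so a 20-unit rise in a_B moves a_A by 0.25 × 20 = 5. Ana's best response rises — the actions are strategic complements.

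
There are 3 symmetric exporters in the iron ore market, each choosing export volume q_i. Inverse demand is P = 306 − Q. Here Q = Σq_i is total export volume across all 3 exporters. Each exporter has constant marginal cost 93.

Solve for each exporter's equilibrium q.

53.25

A representative exporter's profit is π_i = q_i(306 − Q) − 93q_i, with Q = q_i + Σ_{j≠i} q_j.
First-order condition: 213 − 2q_i − Σ_{j≠i} q_j = 0.
Imposing symmetry (q_j = q for all j) turns Σ_{j≠i} q_j into 2q, so 213 = 4q and q = 53.25.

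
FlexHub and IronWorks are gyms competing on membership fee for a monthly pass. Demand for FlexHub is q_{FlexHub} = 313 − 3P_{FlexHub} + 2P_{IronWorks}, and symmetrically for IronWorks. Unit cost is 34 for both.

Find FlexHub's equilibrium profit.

14595.1875

FlexHub's profit: π = (P_{FlexHub} − 34)(313 − 3P_{FlexHub} + 2P_{IronWorks}).
∂π/∂P_{FlexHub} = 415 − 6P_{FlexHub} + 2P_{IronWorks} = 0 ⇒ P_{FlexHub} = 415/6 + (1/3)P_{IronWorks}.
Setting P_{FlexHub} = P_{IronWorks} in the reaction function: P_{FlexHub} = 415/6 + (1/3)P_{FlexHub}, so P_{FlexHub} = (415/6) / (2/3) = 103.75.
q_{FlexHub} = 313 − 3·103.75 + 2·103.75 = 209.25.
Profit = (103.75 − 34)·209.25 = 14595.1875.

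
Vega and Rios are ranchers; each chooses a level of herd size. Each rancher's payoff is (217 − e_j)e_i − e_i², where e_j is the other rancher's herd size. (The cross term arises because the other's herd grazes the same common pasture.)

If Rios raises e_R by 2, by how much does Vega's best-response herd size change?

-1

Vega's payoff is (217 − e_R)e_V − e_V².
∂π/∂e_V = 217 − e_R − 2e_V = 0, so e_V = 108.5 − 0.5e_R.
The reaction-function slope is −0.5, so a 2-unit rise in e_R moves e_V by −0.5 × 2 = −1. Vega's best response falls — the actions are strategic substitutes.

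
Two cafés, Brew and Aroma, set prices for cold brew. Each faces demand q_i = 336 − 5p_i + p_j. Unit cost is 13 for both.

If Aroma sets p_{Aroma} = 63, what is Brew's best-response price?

Brew's profit: π = (p_{Brew} − 13)(336 − 5p_{Brew} + p_{Aroma}).
∂π/∂p_{Brew} = 401 − 10p_{Brew} + p_{Aroma} = 0 ⇒ p_{Brew} = 40.1 + 0.1p_{Aroma}.
At p_{Aroma} = 63: p_{Brew} = 40.1 + 0.1·63 = 46.4.

46.4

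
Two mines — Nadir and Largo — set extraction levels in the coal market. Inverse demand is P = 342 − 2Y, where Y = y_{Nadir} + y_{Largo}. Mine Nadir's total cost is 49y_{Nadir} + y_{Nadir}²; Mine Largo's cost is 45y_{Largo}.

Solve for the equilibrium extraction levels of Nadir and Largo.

Mine Nadir's profit: π = y_{Nadir}(342 − 2(y_{Nadir} + y_{Largo})) − 49y_{Nadir} − y_{Nadir}².
∂π/∂y_{Nadir} = 293 − 6y_{Nadir} − 2y_{Largo} = 0, so y_{Nadir} = 293/6 − (1/3)y_{Largo}.
For Largo: ∂π/∂y_{Largo} = 297 − 4y_{Largo} − 2y_{Nadir} = 0 ⇒ y_{Largo} = 74.25 − 0.5y_{Nadir}.
Substituting the second reaction function into the first: y_{Nadir} = 293/6 − (1/3)(74.25 − 0.5y_{Nadir}), which gives (5/6)y_{Nadir} = 289/12 ⇒ y_{Nadir} = 28.9.
Then y_{Largo} = 74.25 − 0.5·28.9 = 59.8.

28.9, 59.8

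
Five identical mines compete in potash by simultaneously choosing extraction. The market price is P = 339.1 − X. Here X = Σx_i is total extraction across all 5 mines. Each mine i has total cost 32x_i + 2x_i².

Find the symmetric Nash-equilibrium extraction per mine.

30.71

A representative mine's profit is π_i = x_i(339.1 − X) − 32x_i − 2x_i², with X = x_i + Σ_{j≠i} x_j.
First-order condition: 307.1 − 6x_i − Σ_{j≠i} x_j = 0.
In a symmetric equilibrium every mine chooses the same x, so Σ_{j≠i} x_j = 4x. The condition becomes 307.1 − 10x = 0, giving x = 307.1/10 = 30.71.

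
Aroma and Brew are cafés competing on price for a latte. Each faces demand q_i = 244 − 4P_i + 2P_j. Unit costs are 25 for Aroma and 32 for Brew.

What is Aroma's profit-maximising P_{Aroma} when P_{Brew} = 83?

63.75

Aroma's profit: π = (P_{Aroma} − 25)(244 − 4P_{Aroma} + 2P_{Brew}).
∂π/∂P_{Aroma} = 344 − 8P_{Aroma} + 2P_{Brew} = 0 ⇒ P_{Aroma} = 43 + 0.25P_{Brew}.
At P_{Brew} = 83: P_{Aroma} = 43 + 0.25·83 = 63.75.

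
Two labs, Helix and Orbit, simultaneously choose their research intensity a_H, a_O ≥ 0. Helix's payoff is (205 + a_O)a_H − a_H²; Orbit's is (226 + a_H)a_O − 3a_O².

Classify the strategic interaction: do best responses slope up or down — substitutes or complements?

strategic complements

Expanding Helix's payoff: 205a_H + a_Oa_H − a_H².
∂π/∂a_H = 205 + a_O − 2a_H = 0, so a_H = 102.5 + 0.5a_O.
The best-response slope da_H/da_O = 0.5 > 0: the reaction function is upward-sloping, so the choices are strategic complements.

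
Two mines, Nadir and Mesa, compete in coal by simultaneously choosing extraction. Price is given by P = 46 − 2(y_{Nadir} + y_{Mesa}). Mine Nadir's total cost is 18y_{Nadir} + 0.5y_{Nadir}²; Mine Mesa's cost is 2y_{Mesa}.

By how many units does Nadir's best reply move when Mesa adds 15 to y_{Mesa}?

Mine Nadir's profit: π = y_{Nadir}(46 − 2(y_{Nadir} + y_{Mesa})) − 18y_{Nadir} − 0.5y_{Nadir}².
∂π/∂y_{Nadir} = 28 − 5y_{Nadir} − 2y_{Mesa} = 0, so y_{Nadir} = 5.6 − 0.4y_{Mesa}.
The reaction-function slope is −0.4, so a 15-unit rise in y_{Mesa} moves y_{Nadir} by −0.4 × 15 = −6. Nadir's best response falls — the actions are strategic substitutes.

-6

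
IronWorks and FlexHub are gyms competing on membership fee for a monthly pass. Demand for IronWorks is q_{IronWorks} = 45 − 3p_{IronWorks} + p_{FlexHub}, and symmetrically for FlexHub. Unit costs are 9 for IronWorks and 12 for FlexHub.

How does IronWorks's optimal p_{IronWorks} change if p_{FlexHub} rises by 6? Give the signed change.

1

IronWorks's profit: π = (p_{IronWorks} − 9)(45 − 3p_{IronWorks} + p_{FlexHub}).
∂π/∂p_{IronWorks} = 72 − 6p_{IronWorks} + p_{FlexHub} = 0 ⇒ p_{IronWorks} = 12 + (1/6)p_{FlexHub}.
The reaction-function slope is 1/6, so a 6-unit rise in p_{FlexHub} moves p_{IronWorks} by 1/6 × 6 = 1. IronWorks's best response rises — the actions are strategic complements.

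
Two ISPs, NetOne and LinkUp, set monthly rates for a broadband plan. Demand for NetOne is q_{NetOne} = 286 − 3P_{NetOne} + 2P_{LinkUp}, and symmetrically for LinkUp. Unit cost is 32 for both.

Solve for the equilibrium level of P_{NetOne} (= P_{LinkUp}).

NetOne's profit: π = (P_{NetOne} − 32)(286 − 3P_{NetOne} + 2P_{LinkUp}).
∂π/∂P_{NetOne} = 382 − 6P_{NetOne} + 2P_{LinkUp} = 0 ⇒ P_{NetOne} = 191/3 + (1/3)P_{LinkUp}.
By symmetry P_{LinkUp} = P_{NetOne}; substituting into the reaction function, (2/3)P_{NetOne} = 191/3 and P_{NetOne} = 95.5.

95.5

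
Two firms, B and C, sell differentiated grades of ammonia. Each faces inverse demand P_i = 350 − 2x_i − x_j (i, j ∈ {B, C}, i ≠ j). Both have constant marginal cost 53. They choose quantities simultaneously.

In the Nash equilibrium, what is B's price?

171.8

Firm B's profit: π = x_B(350 − 2x_B − x_C) − 53x_B.
∂π/∂x_B = 297 − 4x_B − x_C = 0 ⇒ x_B = 74.25 − 0.25x_C.
By symmetry x_C = x_B; substituting into the reaction function, 1.25x_B = 74.25 and x_B = 59.4.
P_B = 350 − 2·59.4 − 59.4 = 171.8.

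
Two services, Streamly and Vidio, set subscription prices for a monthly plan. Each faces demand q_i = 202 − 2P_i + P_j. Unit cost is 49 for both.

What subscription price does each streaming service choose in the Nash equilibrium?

100

Streamly's profit: π = (P_{Streamly} − 49)(202 − 2P_{Streamly} + P_{Vidio}).
∂π/∂P_{Streamly} = 300 − 4P_{Streamly} + P_{Vidio} = 0 ⇒ P_{Streamly} = 75 + 0.25P_{Vidio}.
Setting P_{Streamly} = P_{Vidio} in the reaction function: P_{Streamly} = 75 + 0.25P_{Streamly}, so P_{Streamly} = 75 / 0.75 = 100.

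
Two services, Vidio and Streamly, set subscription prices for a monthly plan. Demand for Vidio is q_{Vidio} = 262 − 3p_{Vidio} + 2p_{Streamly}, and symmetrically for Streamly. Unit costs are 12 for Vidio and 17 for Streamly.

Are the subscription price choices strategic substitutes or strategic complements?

Vidio's profit: π = (p_{Vidio} − 12)(262 − 3p_{Vidio} + 2p_{Streamly}).
∂π/∂p_{Vidio} = 298 − 6p_{Vidio} + 2p_{Streamly} = 0 ⇒ p_{Vidio} = 149/3 + (1/3)p_{Streamly}.
The best-response slope dp_{Vidio}/dp_{Streamly} = 1/3 > 0: the reaction function is upward-sloping, so the choices are strategic complements.

strategic complements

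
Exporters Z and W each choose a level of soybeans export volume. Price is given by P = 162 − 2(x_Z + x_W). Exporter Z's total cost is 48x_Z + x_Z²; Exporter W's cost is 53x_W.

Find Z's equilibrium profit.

Exporter Z's profit: π = x_Z(162 − 2(x_Z + x_W)) − 48x_Z − x_Z².
∂π/∂x_Z = 114 − 6x_Z − 2x_W = 0, so x_Z = 19 − (1/3)x_W.
For W: ∂π/∂x_W = 109 − 4x_W − 2x_Z = 0 ⇒ x_W = 27.25 − 0.5x_Z.
Plugging x_W into Z's best response: x_Z = 19 − (1/3)(27.25 − 0.5x_Z) ⇒ (5/6)x_Z = 119/12, so x_Z = 11.9.
Then x_W = 27.25 − 0.5·11.9 = 21.3.
Price P = 162 − 2·33.2 = 95.6.
Z's profit: (95.6 − 48)·11.9 − (11.9)² = 424.83.

424.83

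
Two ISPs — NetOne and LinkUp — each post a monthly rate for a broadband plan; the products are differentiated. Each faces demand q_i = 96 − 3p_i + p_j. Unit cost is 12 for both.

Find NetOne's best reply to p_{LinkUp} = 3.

22.5

NetOne's profit: π = (p_{NetOne} − 12)(96 − 3p_{NetOne} + p_{LinkUp}).
∂π/∂p_{NetOne} = 132 − 6p_{NetOne} + p_{LinkUp} = 0 ⇒ p_{NetOne} = 22 + (1/6)p_{LinkUp}.
At p_{LinkUp} = 3: p_{NetOne} = 22 + (1/6)·3 = 22.5.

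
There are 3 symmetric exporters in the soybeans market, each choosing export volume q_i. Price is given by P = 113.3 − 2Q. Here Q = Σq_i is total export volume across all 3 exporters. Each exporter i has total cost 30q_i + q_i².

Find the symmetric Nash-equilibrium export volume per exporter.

8.33

A representative exporter's profit is π_i = q_i(113.3 − 2Q) − 30q_i − q_i², with Q = q_i + Σ_{j≠i} q_j.
First-order condition: 83.3 − 6q_i − 2Σ_{j≠i} q_j = 0.
Imposing symmetry (q_j = q for all j) turns Σ_{j≠i} q_j into 2q, so 83.3 = 10q and q = 8.33.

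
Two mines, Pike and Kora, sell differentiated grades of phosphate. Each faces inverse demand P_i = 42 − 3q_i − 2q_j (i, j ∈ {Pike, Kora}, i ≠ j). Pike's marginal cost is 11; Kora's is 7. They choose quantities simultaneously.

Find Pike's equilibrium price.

Mine Pike's profit: π = q_{Pike}(42 − 3q_{Pike} − 2q_{Kora}) − 11q_{Pike}.
∂π/∂q_{Pike} = 31 − 6q_{Pike} − 2q_{Kora} = 0 ⇒ q_{Pike} = 31/6 − (1/3)q_{Kora}.
Similarly q_{Kora} = 35/6 − (1/3)q_{Pike}.
Solving the two reaction functions simultaneously: (1 − (−1/3)(−1/3))q_{Pike} = 31/6 − (1/3)·(35/6), so (8/9)q_{Pike} = 29/9 and q_{Pike} = 3.625.
Then q_{Kora} = 35/6 − (1/3)·3.625 = 4.625.
P_{Pike} = 42 − 3·3.625 − 2·4.625 = 21.875.

21.875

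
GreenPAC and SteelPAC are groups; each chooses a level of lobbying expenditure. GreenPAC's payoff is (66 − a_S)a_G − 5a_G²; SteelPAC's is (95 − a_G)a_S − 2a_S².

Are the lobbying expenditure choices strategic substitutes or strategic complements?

strategic substitutes

Expanding GreenPAC's payoff: 66a_G − a_Sa_G − 5a_G².
∂π/∂a_G = 66 − a_S − 10a_G = 0, so a_G = 6.6 − 0.1a_S.
The best-response slope da_G/da_S = −0.1 < 0: the reaction function is downward-sloping, so the choices are strategic substitutes.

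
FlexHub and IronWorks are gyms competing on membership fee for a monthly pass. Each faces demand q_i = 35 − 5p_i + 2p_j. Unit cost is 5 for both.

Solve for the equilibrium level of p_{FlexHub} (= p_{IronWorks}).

FlexHub's profit: π = (p_{FlexHub} − 5)(35 − 5p_{FlexHub} + 2p_{IronWorks}).
∂π/∂p_{FlexHub} = 60 − 10p_{FlexHub} + 2p_{IronWorks} = 0 ⇒ p_{FlexHub} = 6 + 0.2p_{IronWorks}.
Setting p_{FlexHub} = p_{IronWorks} in the reaction function: p_{FlexHub} = 6 + 0.2p_{FlexHub}, so p_{FlexHub} = 6 / 0.8 = 7.5.

7.5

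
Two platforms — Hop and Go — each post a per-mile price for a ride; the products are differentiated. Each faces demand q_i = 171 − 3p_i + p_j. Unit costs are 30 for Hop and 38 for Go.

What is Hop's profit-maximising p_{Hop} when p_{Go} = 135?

66

Hop's profit: π = (p_{Hop} − 30)(171 − 3p_{Hop} + p_{Go}).
∂π/∂p_{Hop} = 261 − 6p_{Hop} + p_{Go} = 0 ⇒ p_{Hop} = 43.5 + (1/6)p_{Go}.
At p_{Go} = 135: p_{Hop} = 43.5 + (1/6)·135 = 66.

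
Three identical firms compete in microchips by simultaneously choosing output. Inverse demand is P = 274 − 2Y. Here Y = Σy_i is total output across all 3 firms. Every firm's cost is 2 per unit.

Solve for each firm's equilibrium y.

A representative firm's profit is π_i = y_i(274 − 2Y) − 2y_i, with Y = y_i + Σ_{j≠i} y_j.
First-order condition: 272 − 4y_i − 2Σ_{j≠i} y_j = 0.
With identical firms, set every y_j = y: then 272 − 4y − 4y = 0, i.e. y = 272/8 = 34.

34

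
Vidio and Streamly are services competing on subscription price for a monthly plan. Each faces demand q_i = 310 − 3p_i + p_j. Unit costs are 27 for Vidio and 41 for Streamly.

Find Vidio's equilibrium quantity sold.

157.2

Vidio's profit: π = (p_{Vidio} − 27)(310 − 3p_{Vidio} + p_{Streamly}).
∂π/∂p_{Vidio} = 391 − 6p_{Vidio} + p_{Streamly} = 0 ⇒ p_{Vidio} = 391/6 + (1/6)p_{Streamly}.
Similarly p_{Streamly} = 433/6 + (1/6)p_{Vidio}.
Solving the two reaction functions simultaneously: (1 − (1/6)(1/6))p_{Vidio} = 391/6 + (1/6)·(433/6), so (35/36)p_{Vidio} = 2779/36 and p_{Vidio} = 79.4.
Then p_{Streamly} = 433/6 + (1/6)·79.4 = 85.4.
q_{Vidio} = 310 − 3·79.4 + 85.4 = 157.2.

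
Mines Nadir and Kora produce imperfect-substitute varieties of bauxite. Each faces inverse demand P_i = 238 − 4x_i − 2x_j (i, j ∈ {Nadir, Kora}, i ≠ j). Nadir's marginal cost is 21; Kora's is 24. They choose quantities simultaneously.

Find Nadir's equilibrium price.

Mine Nadir's profit: π = x_{Nadir}(238 − 4x_{Nadir} − 2x_{Kora}) − 21x_{Nadir}.
∂π/∂x_{Nadir} = 217 − 8x_{Nadir} − 2x_{Kora} = 0 ⇒ x_{Nadir} = 27.125 − 0.25x_{Kora}.
Similarly x_{Kora} = 26.75 − 0.25x_{Nadir}.
Plugging x_{Kora} into Nadir's best response: x_{Nadir} = 27.125 − 0.25(26.75 − 0.25x_{Nadir}) ⇒ 0.9375x_{Nadir} = 20.4375, so x_{Nadir} = 21.8.
Then x_{Kora} = 26.75 − 0.25·21.8 = 21.3.
P_{Nadir} = 238 − 4·21.8 − 2·21.3 = 108.2.

108.2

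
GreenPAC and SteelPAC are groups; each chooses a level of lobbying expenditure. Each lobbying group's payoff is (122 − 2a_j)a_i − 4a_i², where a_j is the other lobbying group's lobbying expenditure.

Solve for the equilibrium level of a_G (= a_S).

12.2

GreenPAC's payoff is (122 − 2a_S)a_G − 4a_G².
∂π/∂a_G = 122 − 2a_S − 8a_G = 0, so a_G = 15.25 − 0.25a_S.
By symmetry a_S = a_G; substituting into the reaction function, 1.25a_G = 15.25 and a_G = 12.2.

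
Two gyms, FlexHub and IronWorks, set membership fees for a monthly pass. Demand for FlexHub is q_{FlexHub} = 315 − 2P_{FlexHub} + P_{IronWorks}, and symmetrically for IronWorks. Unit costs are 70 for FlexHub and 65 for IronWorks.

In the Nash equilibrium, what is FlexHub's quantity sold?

162

FlexHub's profit: π = (P_{FlexHub} − 70)(315 − 2P_{FlexHub} + P_{IronWorks}).
∂π/∂P_{FlexHub} = 455 − 4P_{FlexHub} + P_{IronWorks} = 0 ⇒ P_{FlexHub} = 113.75 + 0.25P_{IronWorks}.
Similarly P_{IronWorks} = 111.25 + 0.25P_{FlexHub}.
Solving the two reaction functions simultaneously: (1 − (0.25)(0.25))P_{FlexHub} = 113.75 + 0.25·111.25, so 0.9375P_{FlexHub} = 141.5625 and P_{FlexHub} = 151.
Then P_{IronWorks} = 111.25 + 0.25·151 = 149.
q_{FlexHub} = 315 − 2·151 + 149 = 162.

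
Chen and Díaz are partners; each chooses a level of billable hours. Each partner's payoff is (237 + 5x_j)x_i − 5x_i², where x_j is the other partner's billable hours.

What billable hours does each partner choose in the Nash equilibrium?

Chen's payoff is (237 + 5x_D)x_C − 5x_C².
∂π/∂x_C = 237 + 5x_D − 10x_C = 0, so x_C = 23.7 + 0.5x_D.
Setting x_C = x_D in the reaction function: x_C = 23.7 + 0.5x_C, so x_C = 23.7 / 0.5 = 47.4.

47.4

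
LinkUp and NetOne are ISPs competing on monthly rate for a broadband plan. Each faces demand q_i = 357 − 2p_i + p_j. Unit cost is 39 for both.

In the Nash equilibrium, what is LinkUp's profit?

22472

LinkUp's profit: π = (p_{LinkUp} − 39)(357 − 2p_{LinkUp} + p_{NetOne}).
∂π/∂p_{LinkUp} = 435 − 4p_{LinkUp} + p_{NetOne} = 0 ⇒ p_{LinkUp} = 108.75 + 0.25p_{NetOne}.
By symmetry p_{NetOne} = p_{LinkUp}; substituting into the reaction function, 0.75p_{LinkUp} = 108.75 and p_{LinkUp} = 145.
q_{LinkUp} = 357 − 2·145 + 145 = 212.
Profit = (145 − 39)·212 = 22472.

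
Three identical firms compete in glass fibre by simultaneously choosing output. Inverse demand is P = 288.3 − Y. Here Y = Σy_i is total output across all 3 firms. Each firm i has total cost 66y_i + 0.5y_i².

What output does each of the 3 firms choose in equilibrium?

44.46

A representative firm's profit is π_i = y_i(288.3 − Y) − 66y_i − 0.5y_i², with Y = y_i + Σ_{j≠i} y_j.
First-order condition: 222.3 − 3y_i − Σ_{j≠i} y_j = 0.
Imposing symmetry (y_j = y for all j) turns Σ_{j≠i} y_j into 2y, so 222.3 = 5y and y = 44.46.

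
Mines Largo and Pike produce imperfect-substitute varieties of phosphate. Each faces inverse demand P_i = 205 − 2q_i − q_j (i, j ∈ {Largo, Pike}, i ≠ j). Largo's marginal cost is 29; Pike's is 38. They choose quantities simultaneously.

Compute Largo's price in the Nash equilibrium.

Mine Largo's profit: π = q_{Largo}(205 − 2q_{Largo} − q_{Pike}) − 29q_{Largo}.
∂π/∂q_{Largo} = 176 − 4q_{Largo} − q_{Pike} = 0 ⇒ q_{Largo} = 44 − 0.25q_{Pike}.
Similarly q_{Pike} = 41.75 − 0.25q_{Largo}.
Plugging q_{Pike} into Largo's best response: q_{Largo} = 44 − 0.25(41.75 − 0.25q_{Largo}) ⇒ 0.9375q_{Largo} = 33.5625, so q_{Largo} = 35.8.
Then q_{Pike} = 41.75 − 0.25·35.8 = 32.8.
P_{Largo} = 205 − 2·35.8 − 32.8 = 100.6.

100.6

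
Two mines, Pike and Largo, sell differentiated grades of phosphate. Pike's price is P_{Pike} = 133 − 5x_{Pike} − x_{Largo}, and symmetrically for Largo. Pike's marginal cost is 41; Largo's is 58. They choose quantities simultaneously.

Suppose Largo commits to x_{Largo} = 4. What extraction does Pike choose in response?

8.8

Mine Pike's profit: π = x_{Pike}(133 − 5x_{Pike} − x_{Largo}) − 41x_{Pike}.
∂π/∂x_{Pike} = 92 − 10x_{Pike} − x_{Largo} = 0 ⇒ x_{Pike} = 9.2 − 0.1x_{Largo}.
At x_{Largo} = 4: x_{Pike} = 9.2 − 0.1·4 = 8.8.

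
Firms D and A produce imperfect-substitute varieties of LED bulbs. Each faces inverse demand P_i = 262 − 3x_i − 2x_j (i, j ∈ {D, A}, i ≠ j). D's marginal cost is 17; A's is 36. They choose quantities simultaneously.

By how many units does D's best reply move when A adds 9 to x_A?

Firm D's profit: π = x_D(262 − 3x_D − 2x_A) − 17x_D.
∂π/∂x_D = 245 − 6x_D − 2x_A = 0 ⇒ x_D = 245/6 − (1/3)x_A.
The reaction-function slope is −1/3, so a 9-unit rise in x_A moves x_D by −1/3 × 9 = −3. D's best response falls — the actions are strategic substitutes.

-3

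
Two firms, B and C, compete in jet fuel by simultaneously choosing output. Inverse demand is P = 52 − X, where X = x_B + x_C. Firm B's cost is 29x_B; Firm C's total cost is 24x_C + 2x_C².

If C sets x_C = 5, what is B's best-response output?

Firm B's profit: π = x_B(52 − (x_B + x_C)) − 29x_B.
∂π/∂x_B = 23 − 2x_B − x_C = 0, so x_B = 11.5 − 0.5x_C.
At x_C = 5: x_B = 11.5 − 0.5·5 = 9.

9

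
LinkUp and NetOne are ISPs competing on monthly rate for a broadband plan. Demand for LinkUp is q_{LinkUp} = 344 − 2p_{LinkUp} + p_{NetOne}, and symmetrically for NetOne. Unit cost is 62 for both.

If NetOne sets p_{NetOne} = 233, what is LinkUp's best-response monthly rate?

LinkUp's profit: π = (p_{LinkUp} − 62)(344 − 2p_{LinkUp} + p_{NetOne}).
∂π/∂p_{LinkUp} = 468 − 4p_{LinkUp} + p_{NetOne} = 0 ⇒ p_{LinkUp} = 117 + 0.25p_{NetOne}.
At p_{NetOne} = 233: p_{LinkUp} = 117 + 0.25·233 = 175.25.

175.25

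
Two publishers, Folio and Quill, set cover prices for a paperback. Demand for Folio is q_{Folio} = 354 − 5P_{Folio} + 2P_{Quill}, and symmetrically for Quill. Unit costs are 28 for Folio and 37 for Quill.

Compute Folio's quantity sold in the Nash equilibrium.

Folio's profit: π = (P_{Folio} − 28)(354 − 5P_{Folio} + 2P_{Quill}).
∂π/∂P_{Folio} = 494 − 10P_{Folio} + 2P_{Quill} = 0 ⇒ P_{Folio} = 49.4 + 0.2P_{Quill}.
Similarly P_{Quill} = 53.9 + 0.2P_{Folio}.
Plugging P_{Quill} into Folio's best response: P_{Folio} = 49.4 + 0.2(53.9 + 0.2P_{Folio}) ⇒ 0.96P_{Folio} = 60.18, so P_{Folio} = 62.6875.
Then P_{Quill} = 53.9 + 0.2·62.6875 = 66.4375.
q_{Folio} = 354 − 5·62.6875 + 2·66.4375 = 173.4375.

173.4375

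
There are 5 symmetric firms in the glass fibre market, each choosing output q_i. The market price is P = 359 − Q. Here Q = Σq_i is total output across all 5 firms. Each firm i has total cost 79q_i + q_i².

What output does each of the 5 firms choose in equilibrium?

35

A representative firm's profit is π_i = q_i(359 − Q) − 79q_i − q_i², with Q = q_i + Σ_{j≠i} q_j.
First-order condition: 280 − 4q_i − Σ_{j≠i} q_j = 0.
With identical firms, set every q_j = q: then 280 − 4q − 4q = 0, i.e. q = 280/8 = 35.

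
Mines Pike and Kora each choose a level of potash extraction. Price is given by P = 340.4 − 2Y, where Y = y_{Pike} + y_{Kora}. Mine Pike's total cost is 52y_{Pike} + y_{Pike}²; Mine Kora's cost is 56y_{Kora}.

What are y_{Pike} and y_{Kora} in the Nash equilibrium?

Mine Pike's profit: π = y_{Pike}(340.4 − 2(y_{Pike} + y_{Kora})) − 52y_{Pike} − y_{Pike}².
∂π/∂y_{Pike} = 288.4 − 6y_{Pike} − 2y_{Kora} = 0, so y_{Pike} = 721/15 − (1/3)y_{Kora}.
For Kora: ∂π/∂y_{Kora} = 284.4 − 4y_{Kora} − 2y_{Pike} = 0 ⇒ y_{Kora} = 71.1 − 0.5y_{Pike}.
Plugging y_{Kora} into Pike's best response: y_{Pike} = 721/15 − (1/3)(71.1 − 0.5y_{Pike}) ⇒ (5/6)y_{Pike} = 731/30, so y_{Pike} = 29.24.
Then y_{Kora} = 71.1 − 0.5·29.24 = 56.48.

29.24, 56.48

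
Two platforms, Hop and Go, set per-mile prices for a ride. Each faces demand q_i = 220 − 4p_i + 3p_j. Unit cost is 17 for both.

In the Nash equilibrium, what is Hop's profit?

6593.44

Hop's profit: π = (p_{Hop} − 17)(220 − 4p_{Hop} + 3p_{Go}).
∂π/∂p_{Hop} = 288 − 8p_{Hop} + 3p_{Go} = 0 ⇒ p_{Hop} = 36 + 0.375p_{Go}.
Setting p_{Hop} = p_{Go} in the reaction function: p_{Hop} = 36 + 0.375p_{Hop}, so p_{Hop} = 36 / 0.625 = 57.6.
q_{Hop} = 220 − 4·57.6 + 3·57.6 = 162.4.
Profit = (57.6 − 17)·162.4 = 6593.44.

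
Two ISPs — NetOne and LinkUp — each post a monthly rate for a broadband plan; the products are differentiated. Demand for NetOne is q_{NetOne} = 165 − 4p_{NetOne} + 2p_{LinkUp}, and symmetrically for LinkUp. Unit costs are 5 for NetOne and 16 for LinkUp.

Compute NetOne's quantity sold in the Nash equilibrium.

NetOne's profit: π = (p_{NetOne} − 5)(165 − 4p_{NetOne} + 2p_{LinkUp}).
∂π/∂p_{NetOne} = 185 − 8p_{NetOne} + 2p_{LinkUp} = 0 ⇒ p_{NetOne} = 23.125 + 0.25p_{LinkUp}.
Similarly p_{LinkUp} = 28.625 + 0.25p_{NetOne}.
Solving the two reaction functions simultaneously: (1 − (0.25)(0.25))p_{NetOne} = 23.125 + 0.25·28.625, so 0.9375p_{NetOne} = 969/32 and p_{NetOne} = 32.3.
Then p_{LinkUp} = 28.625 + 0.25·32.3 = 36.7.
q_{NetOne} = 165 − 4·32.3 + 2·36.7 = 109.2.

109.2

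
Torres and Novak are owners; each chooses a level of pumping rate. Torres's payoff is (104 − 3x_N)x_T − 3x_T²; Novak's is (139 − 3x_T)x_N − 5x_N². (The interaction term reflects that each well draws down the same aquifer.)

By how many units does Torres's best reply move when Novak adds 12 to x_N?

-6

Expanding Torres's payoff: 104x_T − 3x_Nx_T − 3x_T².
∂π/∂x_T = 104 − 3x_N − 6x_T = 0, so x_T = 52/3 − 0.5x_N.
The reaction-function slope is −0.5, so a 12-unit rise in x_N moves x_T by −0.5 × 12 = −6. Torres's best response falls — the actions are strategic substitutes.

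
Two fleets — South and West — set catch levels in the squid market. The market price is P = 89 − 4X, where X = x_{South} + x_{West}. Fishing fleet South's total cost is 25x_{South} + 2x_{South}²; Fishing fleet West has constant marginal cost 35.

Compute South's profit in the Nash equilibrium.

82.14

Fishing fleet South's profit: π = x_{South}(89 − 4(x_{South} + x_{West})) − 25x_{South} − 2x_{South}².
∂π/∂x_{South} = 64 − 12x_{South} − 4x_{West} = 0, so x_{South} = 16/3 − (1/3)x_{West}.
For West: ∂π/∂x_{West} = 54 − 8x_{West} − 4x_{South} = 0 ⇒ x_{West} = 6.75 − 0.5x_{South}.
Substituting the second reaction function into the first: x_{South} = 16/3 − (1/3)(6.75 − 0.5x_{South}), which gives (5/6)x_{South} = 37/12 ⇒ x_{South} = 3.7.
Then x_{West} = 6.75 − 0.5·3.7 = 4.9.
Price P = 89 − 4·8.6 = 54.6.
South's profit: (54.6 − 25)·3.7 − 2(3.7)² = 82.14.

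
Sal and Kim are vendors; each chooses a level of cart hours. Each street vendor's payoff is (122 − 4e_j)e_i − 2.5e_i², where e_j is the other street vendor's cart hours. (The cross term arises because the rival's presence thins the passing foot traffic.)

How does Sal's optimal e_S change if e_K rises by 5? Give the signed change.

-4

Sal's payoff is (122 − 4e_K)e_S − 2.5e_S².
∂π/∂e_S = 122 − 4e_K − 5e_S = 0, so e_S = 24.4 − 0.8e_K.
The reaction-function slope is −0.8, so a 5-unit rise in e_K moves e_S by −0.8 × 5 = −4. Sal's best response falls — the actions are strategic substitutes.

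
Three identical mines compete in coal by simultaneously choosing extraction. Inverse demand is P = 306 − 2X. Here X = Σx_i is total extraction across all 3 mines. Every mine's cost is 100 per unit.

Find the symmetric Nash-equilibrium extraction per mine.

25.75

A representative mine's profit is π_i = x_i(306 − 2X) − 100x_i, with X = x_i + Σ_{j≠i} x_j.
First-order condition: 206 − 4x_i − 2Σ_{j≠i} x_j = 0.
With identical mines, set every x_j = x: then 206 − 4x − 4x = 0, i.e. x = 206/8 = 25.75.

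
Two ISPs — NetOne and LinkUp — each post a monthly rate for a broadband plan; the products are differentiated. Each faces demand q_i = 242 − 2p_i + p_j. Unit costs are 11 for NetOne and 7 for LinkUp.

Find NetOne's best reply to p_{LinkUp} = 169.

NetOne's profit: π = (p_{NetOne} − 11)(242 − 2p_{NetOne} + p_{LinkUp}).
∂π/∂p_{NetOne} = 264 − 4p_{NetOne} + p_{LinkUp} = 0 ⇒ p_{NetOne} = 66 + 0.25p_{LinkUp}.
At p_{LinkUp} = 169: p_{NetOne} = 66 + 0.25·169 = 108.25.

108.25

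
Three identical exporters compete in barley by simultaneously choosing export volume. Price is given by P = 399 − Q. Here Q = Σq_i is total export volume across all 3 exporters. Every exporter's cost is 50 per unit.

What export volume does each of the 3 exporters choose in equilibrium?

87.25

A representative exporter's profit is π_i = q_i(399 − Q) − 50q_i, with Q = q_i + Σ_{j≠i} q_j.
First-order condition: 349 − 2q_i − Σ_{j≠i} q_j = 0.
Imposing symmetry (q_j = q for all j) turns Σ_{j≠i} q_j into 2q, so 349 = 4q and q = 87.25.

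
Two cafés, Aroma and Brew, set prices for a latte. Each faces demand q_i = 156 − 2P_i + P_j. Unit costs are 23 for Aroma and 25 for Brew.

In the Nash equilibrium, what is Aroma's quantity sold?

Aroma's profit: π = (P_{Aroma} − 23)(156 − 2P_{Aroma} + P_{Brew}).
∂π/∂P_{Aroma} = 202 − 4P_{Aroma} + P_{Brew} = 0 ⇒ P_{Aroma} = 50.5 + 0.25P_{Brew}.
Similarly P_{Brew} = 51.5 + 0.25P_{Aroma}.
Plugging P_{Brew} into Aroma's best response: P_{Aroma} = 50.5 + 0.25(51.5 + 0.25P_{Aroma}) ⇒ 0.9375P_{Aroma} = 63.375, so P_{Aroma} = 67.6.
Then P_{Brew} = 51.5 + 0.25·67.6 = 68.4.
q_{Aroma} = 156 − 2·67.6 + 68.4 = 89.2.

89.2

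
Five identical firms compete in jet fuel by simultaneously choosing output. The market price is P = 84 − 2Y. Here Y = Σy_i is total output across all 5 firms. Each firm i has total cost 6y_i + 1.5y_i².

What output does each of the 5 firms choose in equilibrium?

A representative firm's profit is π_i = y_i(84 − 2Y) − 6y_i − 1.5y_i², with Y = y_i + Σ_{j≠i} y_j.
First-order condition: 78 − 7y_i − 2Σ_{j≠i} y_j = 0.
With identical firms, set every y_j = y: then 78 − 7y − 8y = 0, i.e. y = 78/15 = 5.2.

5.2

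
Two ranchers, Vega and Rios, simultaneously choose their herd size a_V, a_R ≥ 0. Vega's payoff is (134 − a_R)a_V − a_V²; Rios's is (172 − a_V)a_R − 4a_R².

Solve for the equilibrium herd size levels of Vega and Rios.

Expanding Vega's payoff: 134a_V − a_Ra_V − a_V².
∂π/∂a_V = 134 − a_R − 2a_V = 0, so a_V = 67 − 0.5a_R.
Likewise for Rios: a_R = 21.5 − 0.125a_V.
Substituting the second reaction function into the first: a_V = 67 − 0.5(21.5 − 0.125a_V), which gives 0.9375a_V = 56.25 ⇒ a_V = 60.
Then a_R = 21.5 − 0.125·60 = 14.

60, 14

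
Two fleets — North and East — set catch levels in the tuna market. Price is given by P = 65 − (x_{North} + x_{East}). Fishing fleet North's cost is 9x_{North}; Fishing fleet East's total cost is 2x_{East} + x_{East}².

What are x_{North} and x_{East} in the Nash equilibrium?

23, 10

Fishing fleet North's profit: π = x_{North}(65 − (x_{North} + x_{East})) − 9x_{North}.
∂π/∂x_{North} = 56 − 2x_{North} − x_{East} = 0, so x_{North} = 28 − 0.5x_{East}.
For East: ∂π/∂x_{East} = 63 − 4x_{East} − x_{North} = 0 ⇒ x_{East} = 15.75 − 0.25x_{North}.
Solving the two reaction functions simultaneously: (1 − (−0.5)(−0.25))x_{North} = 28 − 0.5·15.75, so 0.875x_{North} = 20.125 and x_{North} = 23.
Then x_{East} = 15.75 − 0.25·23 = 10.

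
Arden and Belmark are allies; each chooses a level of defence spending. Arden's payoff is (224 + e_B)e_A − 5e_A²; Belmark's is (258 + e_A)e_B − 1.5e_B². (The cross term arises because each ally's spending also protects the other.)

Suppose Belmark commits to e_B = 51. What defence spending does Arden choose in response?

27.5

Expanding Arden's payoff: 224e_A + e_Be_A − 5e_A².
∂π/∂e_A = 224 + e_B − 10e_A = 0, so e_A = 22.4 + 0.1e_B.
At e_B = 51: e_A = 22.4 + 0.1·51 = 27.5.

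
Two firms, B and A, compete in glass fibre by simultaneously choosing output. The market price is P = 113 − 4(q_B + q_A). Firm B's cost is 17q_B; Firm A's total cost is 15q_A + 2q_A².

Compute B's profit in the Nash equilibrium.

361

Firm B's profit: π = q_B(113 − 4(q_B + q_A)) − 17q_B.
∂π/∂q_B = 96 − 8q_B − 4q_A = 0, so q_B = 12 − 0.5q_A.
For A: ∂π/∂q_A = 98 − 12q_A − 4q_B = 0 ⇒ q_A = 49/6 − (1/3)q_B.
Substituting the second reaction function into the first: q_B = 12 − 0.5(49/6 − (1/3)q_B), which gives (5/6)q_B = 95/12 ⇒ q_B = 9.5.
Then q_A = 49/6 − (1/3)·9.5 = 5.
Price P = 113 − 4·14.5 = 55.
B's profit: (55 − 17)·9.5 = 361.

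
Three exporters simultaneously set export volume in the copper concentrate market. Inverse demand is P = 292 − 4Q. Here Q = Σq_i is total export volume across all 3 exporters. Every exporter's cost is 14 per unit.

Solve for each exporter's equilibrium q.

17.375

A representative exporter's profit is π_i = q_i(292 − 4Q) − 14q_i, with Q = q_i + Σ_{j≠i} q_j.
First-order condition: 278 − 8q_i − 4Σ_{j≠i} q_j = 0.
Imposing symmetry (q_j = q for all j) turns Σ_{j≠i} q_j into 2q, so 278 = 16q and q = 17.375.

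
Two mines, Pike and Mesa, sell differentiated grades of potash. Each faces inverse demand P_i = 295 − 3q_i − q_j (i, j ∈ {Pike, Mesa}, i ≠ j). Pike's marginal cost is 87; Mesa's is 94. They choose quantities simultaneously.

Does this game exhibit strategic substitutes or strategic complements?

Mine Pike's profit: π = q_{Pike}(295 − 3q_{Pike} − q_{Mesa}) − 87q_{Pike}.
∂π/∂q_{Pike} = 208 − 6q_{Pike} − q_{Mesa} = 0 ⇒ q_{Pike} = 104/3 − (1/6)q_{Mesa}.
The best-response slope dq_{Pike}/dq_{Mesa} = −1/6 < 0: the reaction function is downward-sloping, so the choices are strategic substitutes.

strategic substitutes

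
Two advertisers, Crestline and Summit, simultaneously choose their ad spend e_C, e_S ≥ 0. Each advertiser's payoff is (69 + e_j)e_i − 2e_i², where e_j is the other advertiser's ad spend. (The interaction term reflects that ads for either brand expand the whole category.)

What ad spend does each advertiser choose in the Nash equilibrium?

23

Crestline's payoff is (69 + e_S)e_C − 2e_C².
∂π/∂e_C = 69 + e_S − 4e_C = 0, so e_C = 17.25 + 0.25e_S.
The game is symmetric, so in equilibrium e_S = e_C: the reaction function gives 0.75e_C = 17.25, hence e_C = 23.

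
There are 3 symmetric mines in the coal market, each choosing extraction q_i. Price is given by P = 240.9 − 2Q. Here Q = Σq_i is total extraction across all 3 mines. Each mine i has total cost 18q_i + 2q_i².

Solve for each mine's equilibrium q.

18.575

A representative mine's profit is π_i = q_i(240.9 − 2Q) − 18q_i − 2q_i², with Q = q_i + Σ_{j≠i} q_j.
First-order condition: 222.9 − 8q_i − 2Σ_{j≠i} q_j = 0.
In a symmetric equilibrium every mine chooses the same q, so Σ_{j≠i} q_j = 2q. The condition becomes 222.9 − 12q = 0, giving q = 222.9/12 = 18.575.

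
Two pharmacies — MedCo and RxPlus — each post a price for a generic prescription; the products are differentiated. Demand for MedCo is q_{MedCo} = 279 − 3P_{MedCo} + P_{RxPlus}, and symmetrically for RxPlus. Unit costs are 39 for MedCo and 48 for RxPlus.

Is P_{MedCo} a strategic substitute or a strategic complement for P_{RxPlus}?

strategic complements

MedCo's profit: π = (P_{MedCo} − 39)(279 − 3P_{MedCo} + P_{RxPlus}).
∂π/∂P_{MedCo} = 396 − 6P_{MedCo} + P_{RxPlus} = 0 ⇒ P_{MedCo} = 66 + (1/6)P_{RxPlus}.
The best-response slope dP_{MedCo}/dP_{RxPlus} = 1/6 > 0: the reaction function is upward-sloping, so the choices are strategic complements.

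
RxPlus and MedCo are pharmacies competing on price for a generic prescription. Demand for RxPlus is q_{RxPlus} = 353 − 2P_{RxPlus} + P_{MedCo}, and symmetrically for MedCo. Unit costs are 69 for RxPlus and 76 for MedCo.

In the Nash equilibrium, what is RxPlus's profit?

18278.72

RxPlus's profit: π = (P_{RxPlus} − 69)(353 − 2P_{RxPlus} + P_{MedCo}).
∂π/∂P_{RxPlus} = 491 − 4P_{RxPlus} + P_{MedCo} = 0 ⇒ P_{RxPlus} = 122.75 + 0.25P_{MedCo}.
Similarly P_{MedCo} = 126.25 + 0.25P_{RxPlus}.
Solving the two reaction functions simultaneously: (1 − (0.25)(0.25))P_{RxPlus} = 122.75 + 0.25·126.25, so 0.9375P_{RxPlus} = 154.3125 and P_{RxPlus} = 164.6.
Then P_{MedCo} = 126.25 + 0.25·164.6 = 167.4.
q_{RxPlus} = 353 − 2·164.6 + 167.4 = 191.2.
Profit = (164.6 − 69)·191.2 = 18278.72.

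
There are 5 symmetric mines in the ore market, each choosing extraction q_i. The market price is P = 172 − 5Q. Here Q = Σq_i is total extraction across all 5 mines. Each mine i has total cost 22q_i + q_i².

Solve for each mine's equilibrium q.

A representative mine's profit is π_i = q_i(172 − 5Q) − 22q_i − q_i², with Q = q_i + Σ_{j≠i} q_j.
First-order condition: 150 − 12q_i − 5Σ_{j≠i} q_j = 0.
In a symmetric equilibrium every mine chooses the same q, so Σ_{j≠i} q_j = 4q. The condition becomes 150 − 32q = 0, giving q = 150/32 = 4.6875.

4.6875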